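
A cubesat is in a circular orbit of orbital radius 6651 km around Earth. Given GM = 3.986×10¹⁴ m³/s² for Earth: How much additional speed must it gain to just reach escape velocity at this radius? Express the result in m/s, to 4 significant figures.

r = 6651 km = 6.651×10⁶ m.
Circular speed v_c = √(μ/r) = 7742 m/s.
Escape speed v_esc = √(2μ/r) = √2 × v_c = 10950 m/s.
Δv = v_esc − v_c = 3207 m/s.

Δv ≈ 3207 m/s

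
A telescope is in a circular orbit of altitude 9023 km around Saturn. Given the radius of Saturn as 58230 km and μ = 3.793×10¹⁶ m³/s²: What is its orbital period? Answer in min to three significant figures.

r = 58230 + 9023 = 67253 km = 6.7253×10⁷ m.
Kepler's third law: T = 2π√(r³/μ) = 2π√((6.725×10⁷)³ / 3.793×10¹⁶).
r³/μ = 8.020×10⁶ s², so T = 2π × 2.832×10³ = 1.779×10⁴ s.
Converting: 1.779×10⁴ s ÷ 60.00 = 296.6 min.

T ≈ 297 min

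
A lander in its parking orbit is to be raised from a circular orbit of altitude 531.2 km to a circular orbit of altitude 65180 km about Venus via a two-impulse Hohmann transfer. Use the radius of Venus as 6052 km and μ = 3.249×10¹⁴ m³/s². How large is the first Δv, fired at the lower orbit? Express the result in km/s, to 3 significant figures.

Δv ≈ 2.48 km/s

r₁ = 6052 + 531.2 = 6583.2 km = 6.5832×10⁶ m.
r₂ = 6052 + 65180 = 71232 km = 7.1232×10⁷ m.
Transfer ellipse a_t = (r₁ + r₂)/2 = 3.891×10⁷ m.
At r₁: circular v_c1 = √(μ/r₁) = 7025 m/s; transfer-periapsis v_p = √[μ(2/r₁ − 1/a_t)] = 9506 m/s.
Δv₁ = v_p − v_c1 = 2480 m/s.
= 2.480 km/s.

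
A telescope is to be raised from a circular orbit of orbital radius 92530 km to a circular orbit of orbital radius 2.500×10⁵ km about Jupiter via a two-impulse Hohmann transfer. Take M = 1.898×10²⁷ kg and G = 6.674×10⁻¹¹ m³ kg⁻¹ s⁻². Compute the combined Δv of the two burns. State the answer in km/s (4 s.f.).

Δv_total ≈ 13.67 km/s

μ = GM = 6.674×10⁻¹¹ × 1.898×10²⁷ = 1.267×10¹⁷ m³/s².
r₁ = 92530 km = 9.253×10⁷ m.
r₂ = 2.500×10⁵ km = 2.500×10⁸ m.
Transfer ellipse a_t = (r₁ + r₂)/2 = 1.713×10⁸ m.
At r₁: circular v_c1 = √(μ/r₁) = 37000 m/s; transfer-perijove v_p = √[μ(2/r₁ − 1/a_t)] = 44700 m/s.
Δv₁ = v_p − v_c1 = 7703 m/s.
At r₂: circular v_c2 = √(μ/r₂) = 22510 m/s; transfer-apojove v_a = √[μ(2/r₂ − 1/a_t)] = 16550 m/s.
Δv₂ = v_c2 − v_a = 5964 m/s.
Total Δv = Δv₁ + Δv₂ = 13670 m/s = 13.67 km/s.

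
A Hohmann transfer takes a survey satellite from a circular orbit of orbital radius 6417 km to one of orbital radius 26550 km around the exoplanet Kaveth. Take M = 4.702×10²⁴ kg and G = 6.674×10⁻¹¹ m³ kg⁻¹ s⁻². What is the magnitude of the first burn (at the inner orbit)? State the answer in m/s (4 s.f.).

μ = GM = 6.674×10⁻¹¹ × 4.702×10²⁴ = 3.138×10¹⁴ m³/s².
r₁ = 6417 km = 6.417×10⁶ m.
r₂ = 26550 km = 2.655×10⁷ m.
Transfer ellipse a_t = (r₁ + r₂)/2 = 1.648×10⁷ m.
At r₁: circular v_c1 = √(μ/r₁) = 6993 m/s; transfer-periapsis v_p = √[μ(2/r₁ − 1/a_t)] = 8875 m/s.
Δv₁ = v_p − v_c1 = 1882 m/s.

Δv ≈ 1882 m/s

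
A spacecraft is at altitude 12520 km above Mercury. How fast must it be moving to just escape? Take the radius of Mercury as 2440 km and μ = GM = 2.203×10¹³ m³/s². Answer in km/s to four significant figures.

r = 2440 + 12520 = 14960 km = 1.4960×10⁷ m.
Escape speed v_esc = √(2μ/r) = √(2 × 2.203×10¹³ / 1.496×10⁷) = √(2.945×10⁶) = 1716 m/s.
= 1.716 km/s.

v_esc ≈ 1.716 km/s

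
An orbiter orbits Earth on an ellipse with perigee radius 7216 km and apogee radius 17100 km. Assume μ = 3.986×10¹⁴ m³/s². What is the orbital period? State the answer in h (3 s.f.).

Semi-major axis a = (r_p + r_a)/2 = (7216.0 + 17100)/2 = 12158 km = 1.216×10⁷ m.
By Kepler's third law T = 2π√(a³/μ) = 2π × 2.123×10³ = 1.334×10⁴ s.
= 3.706 h.

T ≈ 3.71 h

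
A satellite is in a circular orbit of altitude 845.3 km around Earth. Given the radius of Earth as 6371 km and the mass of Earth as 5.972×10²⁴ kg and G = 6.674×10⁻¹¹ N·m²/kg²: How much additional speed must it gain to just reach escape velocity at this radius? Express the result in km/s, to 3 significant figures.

μ = GM = 6.674×10⁻¹¹ × 5.972×10²⁴ = 3.986×10¹⁴ m³/s².
r = 6371 + 845.3 = 7216.3 km = 7.2163×10⁶ m.
Circular speed v_c = √(μ/r) = 7432 m/s.
Escape speed v_esc = √(2μ/r) = √2 × v_c = 10510 m/s.
Δv = v_esc − v_c = 3078 m/s = 3.078 km/s.

Δv ≈ 3.08 km/s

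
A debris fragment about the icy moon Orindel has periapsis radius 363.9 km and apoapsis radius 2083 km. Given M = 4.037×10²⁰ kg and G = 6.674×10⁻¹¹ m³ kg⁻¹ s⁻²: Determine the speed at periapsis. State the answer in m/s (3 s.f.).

v ≈ 355 m/s

μ = GM = 6.674×10⁻¹¹ × 4.037×10²⁰ = 2.694×10¹⁰ m³/s².
Semi-major axis a = (r_p + r_a)/2 = 1223.5 km = 1.223×10⁶ m.
Vis-viva: v² = μ(2/r − 1/a) = 2.694×10¹⁰ × (5.496×10⁻⁶ − 8.174×10⁻⁷) = 1.261×10⁵ m²/s².
v = 355.0 m/s.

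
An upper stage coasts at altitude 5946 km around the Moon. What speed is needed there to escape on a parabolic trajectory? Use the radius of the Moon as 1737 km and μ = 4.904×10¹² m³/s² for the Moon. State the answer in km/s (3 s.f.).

r = 1737 + 5946 = 7683.0 km = 7.6830×10⁶ m.
Escape speed v_esc = √(2μ/r) = √(2 × 4.904×10¹² / 7.683×10⁶) = √(1.277×10⁶) = 1130 m/s.
= 1.130 km/s.

v_esc ≈ 1.13 km/s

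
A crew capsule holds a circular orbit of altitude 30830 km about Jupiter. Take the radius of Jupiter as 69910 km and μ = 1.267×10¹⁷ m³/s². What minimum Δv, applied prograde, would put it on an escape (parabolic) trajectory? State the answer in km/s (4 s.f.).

Δv ≈ 14.69 km/s

r = 69910 + 30830 = 100740 km = 1.0074×10⁸ m.
Circular speed v_c = √(μ/r) = 35460 m/s.
Escape speed v_esc = √(2μ/r) = √2 × v_c = 50150 m/s.
Δv = v_esc − v_c = 14690 m/s = 14.69 km/s.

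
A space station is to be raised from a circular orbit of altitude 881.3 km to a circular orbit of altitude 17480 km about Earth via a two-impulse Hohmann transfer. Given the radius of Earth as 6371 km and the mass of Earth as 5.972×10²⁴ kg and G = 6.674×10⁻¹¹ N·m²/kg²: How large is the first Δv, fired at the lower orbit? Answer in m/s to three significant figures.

μ = GM = 6.674×10⁻¹¹ × 5.972×10²⁴ = 3.986×10¹⁴ m³/s².
r₁ = 6371 + 881.3 = 7252.3 km = 7.2523×10⁶ m.
r₂ = 6371 + 17480 = 23851 km = 2.3851×10⁷ m.
Transfer ellipse a_t = (r₁ + r₂)/2 = 1.555×10⁷ m.
At r₁: circular v_c1 = √(μ/r₁) = 7413 m/s; transfer-perigee v_p = √[μ(2/r₁ − 1/a_t)] = 9181 m/s.
Δv₁ = v_p − v_c1 = 1767 m/s.

Δv ≈ 1770 m/s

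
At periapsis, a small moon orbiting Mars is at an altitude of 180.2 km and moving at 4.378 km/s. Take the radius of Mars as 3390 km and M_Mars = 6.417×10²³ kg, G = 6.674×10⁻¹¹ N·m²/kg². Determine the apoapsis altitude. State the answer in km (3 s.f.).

μ = GM = 6.674×10⁻¹¹ × 6.417×10²³ = 4.283×10¹³ m³/s².
r_p = 3390 + 180.2 = 3570.2 km = 3.570×10⁶ m.
Specific energy ε = v²/2 − μ/r = -2.412×10⁶ J/kg, so a = −μ/(2ε) = 8.877×10⁶ m.
The apsides satisfy r_p + r_a = 2a, so the apoapsis radius is 2a − r_p = 1.418×10⁷ m = 14184 km.
Apoapsis altitude = 14184 − 3390 = 10794 km.

apoapsis altitude ≈ 10800 km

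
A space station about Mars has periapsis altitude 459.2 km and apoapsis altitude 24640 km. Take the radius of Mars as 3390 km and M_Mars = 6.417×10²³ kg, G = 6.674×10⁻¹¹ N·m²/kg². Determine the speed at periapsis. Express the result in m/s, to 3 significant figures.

v ≈ 4420 m/s

μ = GM = 6.674×10⁻¹¹ × 6.417×10²³ = 4.283×10¹³ m³/s².
r_p = 3390 + 459.2 = 3849.2 km = 3.8492×10⁶ m.
r_a = 3390 + 24640 = 28030 km = 2.8030×10⁷ m.
Semi-major axis a = (r_p + r_a)/2 = 15940 km = 1.594×10⁷ m.
Vis-viva: v² = μ(2/r − 1/a) = 4.283×10¹³ × (5.196×10⁻⁷ − 6.274×10⁻⁸) = 1.957×10⁷ m²/s².
v = 4423 m/s.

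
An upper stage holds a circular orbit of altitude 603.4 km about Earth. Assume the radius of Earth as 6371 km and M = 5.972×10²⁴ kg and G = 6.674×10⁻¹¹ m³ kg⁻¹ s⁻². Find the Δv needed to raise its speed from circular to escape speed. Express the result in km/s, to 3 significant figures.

μ = GM = 6.674×10⁻¹¹ × 5.972×10²⁴ = 3.986×10¹⁴ m³/s².
r = 6371 + 603.4 = 6974.4 km = 6.9744×10⁶ m.
Circular speed v_c = √(μ/r) = 7560 m/s.
Escape speed v_esc = √(2μ/r) = √2 × v_c = 10690 m/s.
Δv = v_esc − v_c = 3131 m/s = 3.131 km/s.

Δv ≈ 3.13 km/s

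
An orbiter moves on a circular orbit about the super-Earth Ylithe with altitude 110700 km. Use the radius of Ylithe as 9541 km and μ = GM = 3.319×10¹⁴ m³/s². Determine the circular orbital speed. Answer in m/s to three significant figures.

r = 9541 + 110700 = 120240 km = 1.2024×10⁸ m.
For a circular orbit v = √(μ/r) = √(3.319×10¹⁴ / 1.202×10⁸) = √(2.760×10⁶) = 1661 m/s.

v ≈ 1660 m/s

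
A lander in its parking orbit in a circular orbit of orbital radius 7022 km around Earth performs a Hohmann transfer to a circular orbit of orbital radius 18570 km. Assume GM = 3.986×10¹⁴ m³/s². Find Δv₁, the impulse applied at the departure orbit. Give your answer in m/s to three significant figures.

Δv ≈ 1540 m/s

r₁ = 7022 km = 7.022×10⁶ m.
r₂ = 18570 km = 1.857×10⁷ m.
Transfer ellipse a_t = (r₁ + r₂)/2 = 1.280×10⁷ m.
At r₁: circular v_c1 = √(μ/r₁) = 7534 m/s; transfer-perigee v_p = √[μ(2/r₁ − 1/a_t)] = 9076 m/s.
Δv₁ = v_p − v_c1 = 1542 m/s.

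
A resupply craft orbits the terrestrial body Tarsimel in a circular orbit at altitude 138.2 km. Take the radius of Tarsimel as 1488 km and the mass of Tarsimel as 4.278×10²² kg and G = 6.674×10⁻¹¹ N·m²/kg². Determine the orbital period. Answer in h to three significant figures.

μ = GM = 6.674×10⁻¹¹ × 4.278×10²² = 2.855×10¹² m³/s².
r = 1488 + 138.2 = 1626.2 km = 1.6262×10⁶ m.
Kepler's third law: T = 2π√(r³/μ) = 2π√((1.626×10⁶)³ / 2.855×10¹²).
r³/μ = 1.506×10⁶ s², so T = 2π × 1.227×10³ = 7.711×10³ s.
Converting: 7.711×10³ s ÷ 3600 = 2.142 h.

T ≈ 2.14 h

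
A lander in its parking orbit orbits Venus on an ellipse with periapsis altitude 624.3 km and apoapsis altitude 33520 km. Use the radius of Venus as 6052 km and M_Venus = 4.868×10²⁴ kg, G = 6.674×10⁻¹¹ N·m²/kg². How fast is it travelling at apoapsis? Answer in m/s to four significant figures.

v ≈ 1540 m/s

μ = GM = 6.674×10⁻¹¹ × 4.868×10²⁴ = 3.249×10¹⁴ m³/s².
r_p = 6052 + 624.3 = 6676.3 km = 6.6763×10⁶ m.
r_a = 6052 + 33520 = 39572 km = 3.9572×10⁷ m.
Semi-major axis a = (r_p + r_a)/2 = 23124 km = 2.312×10⁷ m.
Vis-viva: v² = μ(2/r − 1/a) = 3.249×10¹⁴ × (5.054×10⁻⁸ − 4.324×10⁻⁸) = 2.370×10⁶ m²/s².
v = 1540 m/s.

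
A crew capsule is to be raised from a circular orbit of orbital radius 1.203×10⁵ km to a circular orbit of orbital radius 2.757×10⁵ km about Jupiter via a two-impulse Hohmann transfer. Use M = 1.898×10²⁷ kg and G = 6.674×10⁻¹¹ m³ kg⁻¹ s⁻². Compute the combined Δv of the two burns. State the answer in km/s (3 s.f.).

Δv_total ≈ 10.6 km/s

μ = GM = 6.674×10⁻¹¹ × 1.898×10²⁷ = 1.267×10¹⁷ m³/s².
r₁ = 1.203×10⁵ km = 1.203×10⁸ m.
r₂ = 2.757×10⁵ km = 2.757×10⁸ m.
Transfer ellipse a_t = (r₁ + r₂)/2 = 1.980×10⁸ m.
At r₁: circular v_c1 = √(μ/r₁) = 32450 m/s; transfer-perijove v_p = √[μ(2/r₁ − 1/a_t)] = 38290 m/s.
Δv₁ = v_p − v_c1 = 5841 m/s.
At r₂: circular v_c2 = √(μ/r₂) = 21430 m/s; transfer-apojove v_a = √[μ(2/r₂ − 1/a_t)] = 16710 m/s.
Δv₂ = v_c2 − v_a = 4727 m/s.
Total Δv = Δv₁ + Δv₂ = 10570 m/s = 10.57 km/s.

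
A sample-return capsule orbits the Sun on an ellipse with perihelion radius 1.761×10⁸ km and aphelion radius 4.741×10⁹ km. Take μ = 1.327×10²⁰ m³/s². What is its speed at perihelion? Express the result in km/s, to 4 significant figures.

Semi-major axis a = (r_p + r_a)/2 = 2.4586×10⁹ km = 2.459×10¹² m.
Vis-viva: v² = μ(2/r − 1/a) = 1.327×10²⁰ × (1.136×10⁻¹¹ − 4.067×10⁻¹³) = 1.453×10⁹ m²/s².
v = 38120 m/s = 38.12 km/s.

v ≈ 38.12 km/s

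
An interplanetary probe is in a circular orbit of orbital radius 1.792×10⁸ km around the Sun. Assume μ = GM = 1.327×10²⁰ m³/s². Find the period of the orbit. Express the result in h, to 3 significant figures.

T ≈ 11500 h

r = 1.792×10⁸ km = 1.792×10¹¹ m.
Kepler's third law: T = 2π√(r³/μ) = 2π√((1.792×10¹¹)³ / 1.327×10²⁰).
r³/μ = 4.337×10¹³ s², so T = 2π × 6.585×10⁶ = 4.138×10⁷ s.
Converting: 4.138×10⁷ s ÷ 3600 = 11490 h.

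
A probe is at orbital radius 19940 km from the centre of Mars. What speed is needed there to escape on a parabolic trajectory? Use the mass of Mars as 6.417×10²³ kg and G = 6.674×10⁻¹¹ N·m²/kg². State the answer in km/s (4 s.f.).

v_esc ≈ 2.073 km/s

μ = GM = 6.674×10⁻¹¹ × 6.417×10²³ = 4.283×10¹³ m³/s².
r = 19940 km = 1.994×10⁷ m.
Escape speed v_esc = √(2μ/r) = √(2 × 4.283×10¹³ / 1.994×10⁷) = √(4.296×10⁶) = 2073 m/s.
= 2.073 km/s.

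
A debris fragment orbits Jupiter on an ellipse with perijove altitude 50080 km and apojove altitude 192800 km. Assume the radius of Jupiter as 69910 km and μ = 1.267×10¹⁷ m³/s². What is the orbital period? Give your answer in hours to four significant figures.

T ≈ 12.98 hours

r_p = 69910 + 50080 = 119990 km = 1.1999×10⁸ m.
r_a = 69910 + 192800 = 262710 km = 2.6271×10⁸ m.
Semi-major axis a = (r_p + r_a)/2 = (1.1999×10⁵ + 2.6271×10⁵)/2 = 1.9135×10⁵ km = 1.914×10⁸ m.
By Kepler's third law T = 2π√(a³/μ) = 2π × 7.436×10³ = 4.672×10⁴ s.
= 12.98 hours.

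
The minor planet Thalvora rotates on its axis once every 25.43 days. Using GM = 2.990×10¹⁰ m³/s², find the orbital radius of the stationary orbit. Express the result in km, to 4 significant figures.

T = 25.43 days = 2.197×10⁶ s.
A synchronous orbit has period T, so by Kepler's third law a = (μT²/4π²)^(1/3).
μT²/4π² = 2.990×10¹⁰ × (2.197×10⁶)² / 39.48 = 3.656×10²¹ m³.
a = 1.541×10⁷ m = 15406 km.

r_sync ≈ 15410 km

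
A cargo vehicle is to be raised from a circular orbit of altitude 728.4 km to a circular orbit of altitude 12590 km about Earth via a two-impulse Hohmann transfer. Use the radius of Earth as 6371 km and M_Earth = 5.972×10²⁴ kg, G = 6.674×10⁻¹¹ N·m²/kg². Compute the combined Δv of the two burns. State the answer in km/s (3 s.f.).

μ = GM = 6.674×10⁻¹¹ × 5.972×10²⁴ = 3.986×10¹⁴ m³/s².
r₁ = 6371 + 728.4 = 7099.4 km = 7.0994×10⁶ m.
r₂ = 6371 + 12590 = 18961 km = 1.8961×10⁷ m.
Transfer ellipse a_t = (r₁ + r₂)/2 = 1.303×10⁷ m.
At r₁: circular v_c1 = √(μ/r₁) = 7493 m/s; transfer-perigee v_p = √[μ(2/r₁ − 1/a_t)] = 9039 m/s.
Δv₁ = v_p − v_c1 = 1546 m/s.
At r₂: circular v_c2 = √(μ/r₂) = 4585 m/s; transfer-apogee v_a = √[μ(2/r₂ − 1/a_t)] = 3384 m/s.
Δv₂ = v_c2 − v_a = 1201 m/s.
Total Δv = Δv₁ + Δv₂ = 2746 m/s = 2.746 km/s.

Δv_total ≈ 2.75 km/s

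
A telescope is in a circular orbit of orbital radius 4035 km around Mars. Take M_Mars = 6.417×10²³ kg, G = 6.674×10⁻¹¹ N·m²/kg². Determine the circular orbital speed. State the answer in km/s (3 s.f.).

μ = GM = 6.674×10⁻¹¹ × 6.417×10²³ = 4.283×10¹³ m³/s².
r = 4035 km = 4.035×10⁶ m.
For a circular orbit v = √(μ/r) = √(4.283×10¹³ / 4.035×10⁶) = √(1.061×10⁷) = 3258 m/s.
That is 3.258 km/s.

v ≈ 3.26 km/s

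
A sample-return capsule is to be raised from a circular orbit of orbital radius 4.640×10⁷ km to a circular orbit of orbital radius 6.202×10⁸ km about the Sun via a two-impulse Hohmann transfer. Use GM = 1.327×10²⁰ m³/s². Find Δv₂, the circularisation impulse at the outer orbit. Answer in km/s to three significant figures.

r₁ = 4.640×10⁷ km = 4.640×10¹⁰ m.
r₂ = 6.202×10⁸ km = 6.202×10¹¹ m.
Transfer ellipse a_t = (r₁ + r₂)/2 = 3.333×10¹¹ m.
At r₁: circular v_c1 = √(μ/r₁) = 53480 m/s; transfer-perihelion v_p = √[μ(2/r₁ − 1/a_t)] = 72950 m/s.
At r₂: circular v_c2 = √(μ/r₂) = 14630 m/s; transfer-aphelion v_a = √[μ(2/r₂ − 1/a_t)] = 5458 m/s.
Δv₂ = v_c2 − v_a = 9170 m/s.
= 9.170 km/s.

Δv ≈ 9.17 km/s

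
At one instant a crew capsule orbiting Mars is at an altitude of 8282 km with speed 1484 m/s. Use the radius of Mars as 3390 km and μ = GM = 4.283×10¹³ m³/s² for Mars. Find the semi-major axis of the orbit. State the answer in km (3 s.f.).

r = 3390 + 8282 = 11672 km = 1.167×10⁷ m.
Specific orbital energy ε = v²/2 − μ/r = (1484)²/2 − 4.283×10¹³/1.167×10⁷ = -2.568×10⁶ J/kg.
Since ε = −μ/(2a), a = −μ/(2ε) = 8.338×10⁶ m = 8338.1 km.

a ≈ 8340 km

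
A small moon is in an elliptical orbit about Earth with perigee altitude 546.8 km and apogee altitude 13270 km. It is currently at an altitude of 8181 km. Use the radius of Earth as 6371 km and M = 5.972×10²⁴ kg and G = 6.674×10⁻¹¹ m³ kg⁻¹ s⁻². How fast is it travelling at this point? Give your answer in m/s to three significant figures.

v ≈ 4980 m/s

μ = GM = 6.674×10⁻¹¹ × 5.972×10²⁴ = 3.986×10¹⁴ m³/s².
r_p = 6371 + 546.8 = 6917.8 km = 6.9178×10⁶ m.
r_a = 6371 + 13270 = 19641 km = 1.9641×10⁷ m.
r = 6371 + 8181 = 14552 km = 1.455×10⁷ m.
Semi-major axis a = (r_p + r_a)/2 = 13279 km = 1.328×10⁷ m.
Vis-viva: v² = μ(2/r − 1/a) = 3.986×10¹⁴ × (1.374×10⁻⁷ − 7.530×10⁻⁸) = 2.476×10⁷ m²/s².
v = 4976 m/s.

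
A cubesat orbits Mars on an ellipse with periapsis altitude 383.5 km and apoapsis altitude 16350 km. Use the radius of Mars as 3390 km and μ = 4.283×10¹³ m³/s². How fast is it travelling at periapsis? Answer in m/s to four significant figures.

v ≈ 4365 m/s

r_p = 3390 + 383.5 = 3773.5 km = 3.7735×10⁶ m.
r_a = 3390 + 16350 = 19740 km = 1.9740×10⁷ m.
Semi-major axis a = (r_p + r_a)/2 = 11757 km = 1.176×10⁷ m.
Vis-viva: v² = μ(2/r − 1/a) = 4.283×10¹³ × (5.300×10⁻⁷ − 8.506×10⁻⁸) = 1.906×10⁷ m²/s².
v = 4365 m/s.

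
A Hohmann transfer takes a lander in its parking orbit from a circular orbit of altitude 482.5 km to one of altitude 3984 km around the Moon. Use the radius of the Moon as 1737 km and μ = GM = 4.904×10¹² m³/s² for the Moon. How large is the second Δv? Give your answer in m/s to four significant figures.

r₁ = 1737 + 482.5 = 2219.5 km = 2.2195×10⁶ m.
r₂ = 1737 + 3984 = 5721.0 km = 5.7210×10⁶ m.
Transfer ellipse a_t = (r₁ + r₂)/2 = 3.970×10⁶ m.
At r₁: circular v_c1 = √(μ/r₁) = 1486 m/s; transfer-perilune v_p = √[μ(2/r₁ − 1/a_t)] = 1784 m/s.
At r₂: circular v_c2 = √(μ/r₂) = 925.8 m/s; transfer-apolune v_a = √[μ(2/r₂ − 1/a_t)] = 692.2 m/s.
Δv₂ = v_c2 − v_a = 233.6 m/s.

Δv ≈ 233.6 m/s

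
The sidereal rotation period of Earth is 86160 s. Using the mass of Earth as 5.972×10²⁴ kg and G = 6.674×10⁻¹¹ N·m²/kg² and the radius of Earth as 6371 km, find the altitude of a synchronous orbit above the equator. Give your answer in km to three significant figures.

h_sync ≈ 35800 km

μ = GM = 6.674×10⁻¹¹ × 5.972×10²⁴ = 3.986×10¹⁴ m³/s².
A synchronous orbit has period T, so by Kepler's third law a = (μT²/4π²)^(1/3).
μT²/4π² = 3.986×10¹⁴ × (8.616×10⁴)² / 39.48 = 7.495×10²² m³.
a = 4.216×10⁷ m = 42162 km.
Altitude h = a − R = 42162 − 6371 = 35791 km.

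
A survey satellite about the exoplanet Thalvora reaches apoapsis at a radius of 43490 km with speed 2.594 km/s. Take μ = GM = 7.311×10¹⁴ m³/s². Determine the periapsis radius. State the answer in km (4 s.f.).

periapsis radius ≈ 10880 km

r_a = 4.349×10⁷ m.
Specific energy ε = v²/2 − μ/r = -1.345×10⁷ J/kg, so a = −μ/(2ε) = 2.719×10⁷ m.
The apsides satisfy r_p + r_a = 2a, so the periapsis radius is 2a − r_a = 1.088×10⁷ m = 10882 km.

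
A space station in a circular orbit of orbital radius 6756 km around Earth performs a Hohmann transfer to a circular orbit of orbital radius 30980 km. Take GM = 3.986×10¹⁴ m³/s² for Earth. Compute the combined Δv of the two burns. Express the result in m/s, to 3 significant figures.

r₁ = 6756 km = 6.756×10⁶ m.
r₂ = 30980 km = 3.098×10⁷ m.
Transfer ellipse a_t = (r₁ + r₂)/2 = 1.887×10⁷ m.
At r₁: circular v_c1 = √(μ/r₁) = 7681 m/s; transfer-perigee v_p = √[μ(2/r₁ − 1/a_t)] = 9842 m/s.
Δv₁ = v_p − v_c1 = 2161 m/s.
At r₂: circular v_c2 = √(μ/r₂) = 3587 m/s; transfer-apogee v_a = √[μ(2/r₂ − 1/a_t)] = 2146 m/s.
Δv₂ = v_c2 − v_a = 1441 m/s.
Total Δv = Δv₁ + Δv₂ = 3602 m/s.

Δv_total ≈ 3600 m/s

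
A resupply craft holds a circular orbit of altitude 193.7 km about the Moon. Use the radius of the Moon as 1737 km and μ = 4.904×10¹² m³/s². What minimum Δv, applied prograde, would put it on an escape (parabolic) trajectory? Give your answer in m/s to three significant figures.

Δv ≈ 660 m/s

r = 1737 + 193.7 = 1930.7 km = 1.9307×10⁶ m.
Circular speed v_c = √(μ/r) = 1594 m/s.
Escape speed v_esc = √(2μ/r) = √2 × v_c = 2254 m/s.
Δv = v_esc − v_c = 660.1 m/s.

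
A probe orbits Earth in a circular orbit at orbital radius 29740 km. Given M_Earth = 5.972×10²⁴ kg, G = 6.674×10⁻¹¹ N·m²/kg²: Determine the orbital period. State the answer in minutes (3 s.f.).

T ≈ 851 minutes

μ = GM = 6.674×10⁻¹¹ × 5.972×10²⁴ = 3.986×10¹⁴ m³/s².
r = 29740 km = 2.974×10⁷ m.
Kepler's third law: T = 2π√(r³/μ) = 2π√((2.974×10⁷)³ / 3.986×10¹⁴).
r³/μ = 6.600×10⁷ s², so T = 2π × 8.124×10³ = 5.104×10⁴ s.
Converting: 5.104×10⁴ s ÷ 60.00 = 850.7 minutes.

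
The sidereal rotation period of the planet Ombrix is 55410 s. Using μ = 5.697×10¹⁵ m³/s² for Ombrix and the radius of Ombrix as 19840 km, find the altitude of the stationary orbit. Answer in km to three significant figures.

A synchronous orbit has period T, so by Kepler's third law a = (μT²/4π²)^(1/3).
μT²/4π² = 5.697×10¹⁵ × (5.541×10⁴)² / 39.48 = 4.431×10²³ m³.
a = 7.623×10⁷ m = 76235 km.
Altitude h = a − R = 76235 − 19840 = 56395 km.

h_sync ≈ 56400 km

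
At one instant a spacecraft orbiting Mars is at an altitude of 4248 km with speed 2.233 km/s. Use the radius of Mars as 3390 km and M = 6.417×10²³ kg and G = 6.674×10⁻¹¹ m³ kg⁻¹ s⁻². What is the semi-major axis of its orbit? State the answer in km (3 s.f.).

μ = GM = 6.674×10⁻¹¹ × 6.417×10²³ = 4.283×10¹³ m³/s².
r = 3390 + 4248 = 7638.0 km = 7.638×10⁶ m.
Vis-viva rearranged: 1/a = 2/r − v²/μ = 2.618×10⁻⁷ − 1.164×10⁻⁷ = 1.454×10⁻⁷ m⁻¹.
a = 6.877×10⁶ m = 6876.6 km.

a ≈ 6880 km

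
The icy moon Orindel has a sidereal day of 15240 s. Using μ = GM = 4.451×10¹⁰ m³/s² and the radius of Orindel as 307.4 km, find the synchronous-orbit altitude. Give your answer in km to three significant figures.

A synchronous orbit has period T, so by Kepler's third law a = (μT²/4π²)^(1/3).
μT²/4π² = 4.451×10¹⁰ × (1.524×10⁴)² / 39.48 = 2.619×10¹⁷ m³.
a = 6.398×10⁵ m = 639.77 km.
Altitude h = a − R = 639.77 − 307.4 = 332.37 km.

h_sync ≈ 332 km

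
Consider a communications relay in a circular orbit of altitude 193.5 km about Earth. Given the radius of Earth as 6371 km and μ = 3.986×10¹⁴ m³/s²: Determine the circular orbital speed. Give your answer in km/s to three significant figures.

r = 6371 + 193.5 = 6564.5 km = 6.5645×10⁶ m.
For a circular orbit v = √(μ/r) = √(3.986×10¹⁴ / 6.564×10⁶) = √(6.072×10⁷) = 7792 m/s.
That is 7.792 km/s.

v ≈ 7.79 km/s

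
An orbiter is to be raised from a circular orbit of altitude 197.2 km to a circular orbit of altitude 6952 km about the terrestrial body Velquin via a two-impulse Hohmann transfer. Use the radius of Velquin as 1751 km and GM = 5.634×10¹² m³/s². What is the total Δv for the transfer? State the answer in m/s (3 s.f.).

r₁ = 1751 + 197.2 = 1948.2 km = 1.9482×10⁶ m.
r₂ = 1751 + 6952 = 8703.0 km = 8.7030×10⁶ m.
Transfer ellipse a_t = (r₁ + r₂)/2 = 5.326×10⁶ m.
At r₁: circular v_c1 = √(μ/r₁) = 1701 m/s; transfer-periapsis v_p = √[μ(2/r₁ − 1/a_t)] = 2174 m/s.
Δv₁ = v_p − v_c1 = 473.4 m/s.
At r₂: circular v_c2 = √(μ/r₂) = 804.6 m/s; transfer-apoapsis v_a = √[μ(2/r₂ − 1/a_t)] = 486.6 m/s.
Δv₂ = v_c2 − v_a = 318.0 m/s.
Total Δv = Δv₁ + Δv₂ = 791.3 m/s.

Δv_total ≈ 791 m/s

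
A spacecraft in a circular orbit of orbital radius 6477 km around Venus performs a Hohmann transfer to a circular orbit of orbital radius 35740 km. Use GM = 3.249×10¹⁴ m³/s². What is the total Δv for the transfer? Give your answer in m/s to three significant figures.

r₁ = 6477 km = 6.477×10⁶ m.
r₂ = 35740 km = 3.574×10⁷ m.
Transfer ellipse a_t = (r₁ + r₂)/2 = 2.111×10⁷ m.
At r₁: circular v_c1 = √(μ/r₁) = 7083 m/s; transfer-periapsis v_p = √[μ(2/r₁ − 1/a_t)] = 9216 m/s.
Δv₁ = v_p − v_c1 = 2133 m/s.
At r₂: circular v_c2 = √(μ/r₂) = 3015 m/s; transfer-apoapsis v_a = √[μ(2/r₂ − 1/a_t)] = 1670 m/s.
Δv₂ = v_c2 − v_a = 1345 m/s.
Total Δv = Δv₁ + Δv₂ = 3478 m/s.

Δv_total ≈ 3480 m/s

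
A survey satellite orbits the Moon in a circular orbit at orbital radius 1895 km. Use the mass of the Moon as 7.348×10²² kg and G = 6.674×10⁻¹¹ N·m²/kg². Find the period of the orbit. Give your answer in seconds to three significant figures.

T ≈ 7400 seconds

μ = GM = 6.674×10⁻¹¹ × 7.348×10²² = 4.904×10¹² m³/s².
r = 1895 km = 1.895×10⁶ m.
Kepler's third law: T = 2π√(r³/μ) = 2π√((1.895×10⁶)³ / 4.904×10¹²).
r³/μ = 1.388×10⁶ s², so T = 2π × 1.178×10³ = 7.401×10³ s.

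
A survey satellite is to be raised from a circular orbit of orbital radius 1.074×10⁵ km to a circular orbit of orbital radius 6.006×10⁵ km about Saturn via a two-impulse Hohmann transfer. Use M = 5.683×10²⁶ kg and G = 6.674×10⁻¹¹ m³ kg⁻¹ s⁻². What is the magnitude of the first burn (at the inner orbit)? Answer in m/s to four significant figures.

μ = GM = 6.674×10⁻¹¹ × 5.683×10²⁶ = 3.793×10¹⁶ m³/s².
r₁ = 1.074×10⁵ km = 1.074×10⁸ m.
r₂ = 6.006×10⁵ km = 6.006×10⁸ m.
Transfer ellipse a_t = (r₁ + r₂)/2 = 3.540×10⁸ m.
At r₁: circular v_c1 = √(μ/r₁) = 18790 m/s; transfer-perikrone v_p = √[μ(2/r₁ − 1/a_t)] = 24480 m/s.
Δv₁ = v_p − v_c1 = 5685 m/s.

Δv ≈ 5685 m/s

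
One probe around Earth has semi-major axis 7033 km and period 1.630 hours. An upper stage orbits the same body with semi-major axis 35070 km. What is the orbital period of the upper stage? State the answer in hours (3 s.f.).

T₂ ≈ 18.2 hours

Kepler's third law: T² ∝ a³, so T₂ = T₁ (a₂/a₁)^(3/2).
a₂/a₁ = 4.986, (a₂/a₁)^(3/2) = 11.14.
T₂ = 1.630 × 11.14 = 18.15 hours.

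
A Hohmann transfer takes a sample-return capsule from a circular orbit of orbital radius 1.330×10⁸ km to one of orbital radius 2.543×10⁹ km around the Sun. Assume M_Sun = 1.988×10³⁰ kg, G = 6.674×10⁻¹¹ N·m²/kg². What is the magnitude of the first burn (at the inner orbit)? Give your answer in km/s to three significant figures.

Δv ≈ 12.0 km/s

μ = GM = 6.674×10⁻¹¹ × 1.988×10³⁰ = 1.327×10²⁰ m³/s².
r₁ = 1.330×10⁸ km = 1.330×10¹¹ m.
r₂ = 2.543×10⁹ km = 2.543×10¹² m.
Transfer ellipse a_t = (r₁ + r₂)/2 = 1.338×10¹² m.
At r₁: circular v_c1 = √(μ/r₁) = 31580 m/s; transfer-perihelion v_p = √[μ(2/r₁ − 1/a_t)] = 43540 m/s.
Δv₁ = v_p − v_c1 = 11960 m/s.
= 11.96 km/s.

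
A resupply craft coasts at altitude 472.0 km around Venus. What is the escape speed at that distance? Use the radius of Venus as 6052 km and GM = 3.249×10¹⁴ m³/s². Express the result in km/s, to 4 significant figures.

r = 6052 + 472.0 = 6524.0 km = 6.5240×10⁶ m.
Escape speed v_esc = √(2μ/r) = √(2 × 3.249×10¹⁴ / 6.524×10⁶) = √(9.960×10⁷) = 9980 m/s.
= 9.980 km/s.

v_esc ≈ 9.980 km/s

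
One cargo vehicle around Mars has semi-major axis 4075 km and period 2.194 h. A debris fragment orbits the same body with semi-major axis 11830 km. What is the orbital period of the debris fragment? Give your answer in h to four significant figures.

T₂ ≈ 10.85 h

Kepler's third law: T² ∝ a³, so T₂ = T₁ (a₂/a₁)^(3/2).
a₂/a₁ = 2.903, (a₂/a₁)^(3/2) = 4.946.
T₂ = 2.194 × 4.946 = 10.85 h.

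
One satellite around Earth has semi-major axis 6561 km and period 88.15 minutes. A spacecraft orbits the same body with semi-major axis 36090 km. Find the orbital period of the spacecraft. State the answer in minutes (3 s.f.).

Kepler's third law: T² ∝ a³, so T₂ = T₁ (a₂/a₁)^(3/2).
a₂/a₁ = 5.501, (a₂/a₁)^(3/2) = 12.90.
T₂ = 88.15 × 12.90 = 1137 minutes.

T₂ ≈ 1140 minutes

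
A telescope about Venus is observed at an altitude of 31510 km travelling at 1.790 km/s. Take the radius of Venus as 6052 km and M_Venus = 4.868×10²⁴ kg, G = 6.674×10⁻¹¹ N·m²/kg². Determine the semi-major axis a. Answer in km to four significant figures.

μ = GM = 6.674×10⁻¹¹ × 4.868×10²⁴ = 3.249×10¹⁴ m³/s².
r = 6052 + 31510 = 37562 km = 3.756×10⁷ m.
Vis-viva rearranged: 1/a = 2/r − v²/μ = 5.325×10⁻⁸ − 9.862×10⁻⁹ = 4.338×10⁻⁸ m⁻¹.
a = 2.305×10⁷ m = 23050 km.

a ≈ 23050 km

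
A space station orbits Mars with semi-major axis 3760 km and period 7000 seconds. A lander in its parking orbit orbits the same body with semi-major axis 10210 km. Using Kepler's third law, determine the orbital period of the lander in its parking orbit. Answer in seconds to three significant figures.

Kepler's third law: T² ∝ a³, so T₂ = T₁ (a₂/a₁)^(3/2).
a₂/a₁ = 2.715, (a₂/a₁)^(3/2) = 4.475.
T₂ = 7000 × 4.475 = 31320 seconds.

T₂ ≈ 31300 seconds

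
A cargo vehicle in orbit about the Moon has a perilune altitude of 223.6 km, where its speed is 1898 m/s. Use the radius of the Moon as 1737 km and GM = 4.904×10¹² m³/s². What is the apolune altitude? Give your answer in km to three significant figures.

apolune altitude ≈ 3310 km

r_p = 1737 + 223.6 = 1960.6 km = 1.961×10⁶ m.
Specific energy ε = v²/2 − μ/r = -7.001×10⁵ J/kg, so a = −μ/(2ε) = 3.502×10⁶ m.
The apsides satisfy r_p + r_a = 2a, so the apolune radius is 2a − r_p = 5.044×10⁶ m = 5044.4 km.
Apolune altitude = 5044.4 − 1737 = 3307.4 km.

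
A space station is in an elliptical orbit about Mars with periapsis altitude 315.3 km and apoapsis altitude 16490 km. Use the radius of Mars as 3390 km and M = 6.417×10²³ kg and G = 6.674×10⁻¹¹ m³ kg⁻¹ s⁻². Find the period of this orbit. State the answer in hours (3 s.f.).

T ≈ 10.8 hours

μ = GM = 6.674×10⁻¹¹ × 6.417×10²³ = 4.283×10¹³ m³/s².
r_p = 3390 + 315.3 = 3705.3 km = 3.7053×10⁶ m.
r_a = 3390 + 16490 = 19880 km = 1.9880×10⁷ m.
Semi-major axis a = (r_p + r_a)/2 = (3705.3 + 19880)/2 = 11793 km = 1.179×10⁷ m.
By Kepler's third law T = 2π√(a³/μ) = 2π × 6.188×10³ = 3.888×10⁴ s.
= 10.80 hours.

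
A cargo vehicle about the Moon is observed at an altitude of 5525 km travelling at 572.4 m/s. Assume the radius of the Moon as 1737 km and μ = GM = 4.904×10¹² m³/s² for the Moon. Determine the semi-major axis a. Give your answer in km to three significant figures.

r = 1737 + 5525 = 7262.0 km = 7.262×10⁶ m.
Vis-viva rearranged: 1/a = 2/r − v²/μ = 2.754×10⁻⁷ − 6.681×10⁻⁸ = 2.086×10⁻⁷ m⁻¹.
a = 4.794×10⁶ m = 4794.0 km.

a ≈ 4790 km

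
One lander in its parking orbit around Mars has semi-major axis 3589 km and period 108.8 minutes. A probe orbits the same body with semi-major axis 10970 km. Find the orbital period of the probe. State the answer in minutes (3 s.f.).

T₂ ≈ 581 minutes

Kepler's third law: T² ∝ a³, so T₂ = T₁ (a₂/a₁)^(3/2).
a₂/a₁ = 3.057, (a₂/a₁)^(3/2) = 5.344.
T₂ = 108.8 × 5.344 = 581.4 minutes.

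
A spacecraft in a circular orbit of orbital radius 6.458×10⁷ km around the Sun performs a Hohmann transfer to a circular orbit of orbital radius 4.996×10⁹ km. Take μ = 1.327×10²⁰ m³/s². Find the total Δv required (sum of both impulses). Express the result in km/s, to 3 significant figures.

Δv_total ≈ 22.7 km/s

r₁ = 6.458×10⁷ km = 6.458×10¹⁰ m.
r₂ = 4.996×10⁹ km = 4.996×10¹² m.
Transfer ellipse a_t = (r₁ + r₂)/2 = 2.530×10¹² m.
At r₁: circular v_c1 = √(μ/r₁) = 45330 m/s; transfer-perihelion v_p = √[μ(2/r₁ − 1/a_t)] = 63700 m/s.
Δv₁ = v_p − v_c1 = 18370 m/s.
At r₂: circular v_c2 = √(μ/r₂) = 5154 m/s; transfer-aphelion v_a = √[μ(2/r₂ − 1/a_t)] = 823.4 m/s.
Δv₂ = v_c2 − v_a = 4330 m/s.
Total Δv = Δv₁ + Δv₂ = 22700 m/s = 22.70 km/s.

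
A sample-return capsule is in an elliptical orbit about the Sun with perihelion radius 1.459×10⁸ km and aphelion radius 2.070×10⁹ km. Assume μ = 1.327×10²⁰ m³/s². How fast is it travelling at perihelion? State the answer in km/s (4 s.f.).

Semi-major axis a = (r_p + r_a)/2 = 1.1080×10⁹ km = 1.108×10¹² m.
Vis-viva: v² = μ(2/r − 1/a) = 1.327×10²⁰ × (1.371×10⁻¹¹ − 9.026×10⁻¹³) = 1.699×10⁹ m²/s².
v = 41220 m/s = 41.22 km/s.

v ≈ 41.22 km/s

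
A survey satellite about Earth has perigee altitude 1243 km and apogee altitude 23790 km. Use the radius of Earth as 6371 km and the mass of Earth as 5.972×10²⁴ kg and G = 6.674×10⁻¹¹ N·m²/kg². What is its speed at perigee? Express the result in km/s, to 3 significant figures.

v ≈ 9.14 km/s

μ = GM = 6.674×10⁻¹¹ × 5.972×10²⁴ = 3.986×10¹⁴ m³/s².
r_p = 6371 + 1243 = 7614.0 km = 7.6140×10⁶ m.
r_a = 6371 + 23790 = 30161 km = 3.0161×10⁷ m.
Semi-major axis a = (r_p + r_a)/2 = 18888 km = 1.889×10⁷ m.
Vis-viva: v² = μ(2/r − 1/a) = 3.986×10¹⁴ × (2.627×10⁻⁷ − 5.295×10⁻⁸) = 8.359×10⁷ m²/s².
v = 9143 m/s = 9.143 km/s.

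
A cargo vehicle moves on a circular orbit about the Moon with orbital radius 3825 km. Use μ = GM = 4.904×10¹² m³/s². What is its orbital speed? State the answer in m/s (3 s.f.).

v ≈ 1130 m/s

r = 3825 km = 3.825×10⁶ m.
For a circular orbit v = √(μ/r) = √(4.904×10¹² / 3.825×10⁶) = √(1.282×10⁶) = 1132 m/s.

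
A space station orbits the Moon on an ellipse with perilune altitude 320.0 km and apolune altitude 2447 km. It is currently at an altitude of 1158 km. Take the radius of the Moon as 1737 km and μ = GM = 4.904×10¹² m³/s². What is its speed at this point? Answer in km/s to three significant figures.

r_p = 1737 + 320.0 = 2057.0 km = 2.0570×10⁶ m.
r_a = 1737 + 2447 = 4184.0 km = 4.1840×10⁶ m.
r = 1737 + 1158 = 2895.0 km = 2.895×10⁶ m.
Semi-major axis a = (r_p + r_a)/2 = 3120.5 km = 3.120×10⁶ m.
Vis-viva: v² = μ(2/r − 1/a) = 4.904×10¹² × (6.908×10⁻⁷ − 3.205×10⁻⁷) = 1.816×10⁶ m²/s².
v = 1348 m/s = 1.348 km/s.

v ≈ 1.35 km/s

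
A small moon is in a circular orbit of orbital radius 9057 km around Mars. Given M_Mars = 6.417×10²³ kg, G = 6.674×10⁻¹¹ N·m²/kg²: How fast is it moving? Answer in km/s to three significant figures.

v ≈ 2.17 km/s

μ = GM = 6.674×10⁻¹¹ × 6.417×10²³ = 4.283×10¹³ m³/s².
r = 9057 km = 9.057×10⁶ m.
For a circular orbit v = √(μ/r) = √(4.283×10¹³ / 9.057×10⁶) = √(4.729×10⁶) = 2175 m/s.
That is 2.175 km/s.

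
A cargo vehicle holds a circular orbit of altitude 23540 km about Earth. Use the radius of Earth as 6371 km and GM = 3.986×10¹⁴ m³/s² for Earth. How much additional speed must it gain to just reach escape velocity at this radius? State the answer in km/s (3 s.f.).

r = 6371 + 23540 = 29911 km = 2.9911×10⁷ m.
Circular speed v_c = √(μ/r) = 3651 m/s.
Escape speed v_esc = √(2μ/r) = √2 × v_c = 5163 m/s.
Δv = v_esc − v_c = 1512 m/s = 1.512 km/s.

Δv ≈ 1.51 km/s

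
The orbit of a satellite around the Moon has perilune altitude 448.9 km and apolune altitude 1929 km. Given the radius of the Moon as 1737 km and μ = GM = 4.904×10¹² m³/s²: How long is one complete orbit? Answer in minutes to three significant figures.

T ≈ 237 minutes

r_p = 1737 + 448.9 = 2185.9 km = 2.1859×10⁶ m.
r_a = 1737 + 1929 = 3666.0 km = 3.6660×10⁶ m.
Semi-major axis a = (r_p + r_a)/2 = (2185.9 + 3666.0)/2 = 2925.9 km = 2.926×10⁶ m.
By Kepler's third law T = 2π√(a³/μ) = 2π × 2.260×10³ = 1.420×10⁴ s.
= 236.7 minutes.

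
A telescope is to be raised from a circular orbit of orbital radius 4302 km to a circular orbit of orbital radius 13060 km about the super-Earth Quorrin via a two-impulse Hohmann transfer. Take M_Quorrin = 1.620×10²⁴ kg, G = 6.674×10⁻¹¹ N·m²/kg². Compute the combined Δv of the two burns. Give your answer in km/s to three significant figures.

μ = GM = 6.674×10⁻¹¹ × 1.620×10²⁴ = 1.081×10¹⁴ m³/s².
r₁ = 4302 km = 4.302×10⁶ m.
r₂ = 13060 km = 1.306×10⁷ m.
Transfer ellipse a_t = (r₁ + r₂)/2 = 8.681×10⁶ m.
At r₁: circular v_c1 = √(μ/r₁) = 5013 m/s; transfer-periapsis v_p = √[μ(2/r₁ − 1/a_t)] = 6149 m/s.
Δv₁ = v_p − v_c1 = 1136 m/s.
At r₂: circular v_c2 = √(μ/r₂) = 2877 m/s; transfer-apoapsis v_a = √[μ(2/r₂ − 1/a_t)] = 2025 m/s.
Δv₂ = v_c2 − v_a = 851.8 m/s.
Total Δv = Δv₁ + Δv₂ = 1988 m/s = 1.988 km/s.

Δv_total ≈ 1.99 km/s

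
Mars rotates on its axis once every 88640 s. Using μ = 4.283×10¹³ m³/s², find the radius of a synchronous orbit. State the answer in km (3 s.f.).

A synchronous orbit has period T, so by Kepler's third law a = (μT²/4π²)^(1/3).
μT²/4π² = 4.283×10¹³ × (8.864×10⁴)² / 39.48 = 8.524×10²¹ m³.
a = 2.043×10⁷ m = 20428 km.

r_sync ≈ 20400 km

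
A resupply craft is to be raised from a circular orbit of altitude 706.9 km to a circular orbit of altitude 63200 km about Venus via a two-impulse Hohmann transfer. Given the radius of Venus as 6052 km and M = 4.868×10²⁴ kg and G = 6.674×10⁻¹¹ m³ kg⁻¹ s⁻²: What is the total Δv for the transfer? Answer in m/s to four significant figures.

μ = GM = 6.674×10⁻¹¹ × 4.868×10²⁴ = 3.249×10¹⁴ m³/s².
r₁ = 6052 + 706.9 = 6758.9 km = 6.7589×10⁶ m.
r₂ = 6052 + 63200 = 69252 km = 6.9252×10⁷ m.
Transfer ellipse a_t = (r₁ + r₂)/2 = 3.801×10⁷ m.
At r₁: circular v_c1 = √(μ/r₁) = 6933 m/s; transfer-periapsis v_p = √[μ(2/r₁ − 1/a_t)] = 9359 m/s.
Δv₁ = v_p − v_c1 = 2426 m/s.
At r₂: circular v_c2 = √(μ/r₂) = 2166 m/s; transfer-apoapsis v_a = √[μ(2/r₂ − 1/a_t)] = 913.4 m/s.
Δv₂ = v_c2 − v_a = 1253 m/s.
Total Δv = Δv₁ + Δv₂ = 3678 m/s.

Δv_total ≈ 3678 m/s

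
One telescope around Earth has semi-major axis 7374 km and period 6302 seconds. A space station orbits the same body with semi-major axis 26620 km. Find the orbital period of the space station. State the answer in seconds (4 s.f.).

T₂ ≈ 43230 seconds

Kepler's third law: T² ∝ a³, so T₂ = T₁ (a₂/a₁)^(3/2).
a₂/a₁ = 3.610, (a₂/a₁)^(3/2) = 6.859.
T₂ = 6302 × 6.859 = 43230 seconds.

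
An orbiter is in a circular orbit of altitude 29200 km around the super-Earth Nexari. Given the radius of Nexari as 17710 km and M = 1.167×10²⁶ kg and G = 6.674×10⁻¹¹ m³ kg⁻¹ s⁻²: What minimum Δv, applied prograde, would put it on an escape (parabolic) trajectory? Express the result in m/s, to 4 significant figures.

Δv ≈ 5337 m/s

μ = GM = 6.674×10⁻¹¹ × 1.167×10²⁶ = 7.789×10¹⁵ m³/s².
r = 17710 + 29200 = 46910 km = 4.6910×10⁷ m.
Circular speed v_c = √(μ/r) = 12890 m/s.
Escape speed v_esc = √(2μ/r) = √2 × v_c = 18220 m/s.
Δv = v_esc − v_c = 5337 m/s.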